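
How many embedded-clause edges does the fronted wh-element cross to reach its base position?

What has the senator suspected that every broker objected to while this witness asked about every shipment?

"what" is extracted from the PP object of "objected".
Boundaries crossed, outermost first: [that] — 1 in total.

1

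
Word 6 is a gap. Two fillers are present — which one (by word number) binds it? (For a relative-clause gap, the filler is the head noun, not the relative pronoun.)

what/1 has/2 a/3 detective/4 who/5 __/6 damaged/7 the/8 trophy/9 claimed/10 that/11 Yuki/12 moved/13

4

The marked gap is inside the relative clause, the subject of "damaged".
Its filler is the head noun "detective" (via "who"), at word 4.
(The other dependency links word 1 to a gap after word 13.)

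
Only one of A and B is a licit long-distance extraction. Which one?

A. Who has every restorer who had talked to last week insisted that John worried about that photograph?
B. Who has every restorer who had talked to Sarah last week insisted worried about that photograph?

In A, the wh-phrase is extracted from inside a complex-NP island (relative clause) (introduced by "who"), which blocks movement.
In B, the extraction path crosses only that-complement boundaries, which are transparent.
So B is grammatical.

B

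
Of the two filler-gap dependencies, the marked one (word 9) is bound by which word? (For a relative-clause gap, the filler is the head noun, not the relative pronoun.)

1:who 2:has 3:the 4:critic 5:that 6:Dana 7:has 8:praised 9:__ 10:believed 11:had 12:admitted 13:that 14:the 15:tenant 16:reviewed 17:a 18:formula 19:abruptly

The marked gap is inside the relative clause, the direct object of "praised".
Its filler is the head noun "critic" (via "that"), at word 4.
(The other dependency links word 1 to a gap after word 10.)

4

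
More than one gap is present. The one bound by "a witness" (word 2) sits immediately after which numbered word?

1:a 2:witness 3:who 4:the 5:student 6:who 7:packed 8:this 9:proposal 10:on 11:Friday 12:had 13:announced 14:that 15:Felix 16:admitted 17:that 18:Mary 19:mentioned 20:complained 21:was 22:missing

The displaced element is "a witness" (word 2).
It is linked across 3 clause boundaries (that → that → Ø).
It functions as the subject of "complained", so the gap sits immediately after word 19 ("mentioned").
Base order: The student who packed this proposal on Friday had announced that Felix admitted that Mary mentioned that a witness complained.

19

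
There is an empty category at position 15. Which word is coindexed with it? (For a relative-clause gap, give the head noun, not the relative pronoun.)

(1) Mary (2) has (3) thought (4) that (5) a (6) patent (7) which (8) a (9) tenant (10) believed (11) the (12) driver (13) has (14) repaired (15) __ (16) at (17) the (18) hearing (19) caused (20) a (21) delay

6

The gap at 15 is the object of "repaired", inside a relative clause.
The relative pronoun is "which" (word 7); it is bound by the head noun immediately before it.
Its filler is the head noun "patent", at word 6.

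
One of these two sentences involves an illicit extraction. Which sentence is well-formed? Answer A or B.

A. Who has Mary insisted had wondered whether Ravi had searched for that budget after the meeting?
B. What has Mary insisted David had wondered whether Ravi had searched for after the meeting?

In B, the wh-phrase is extracted from inside a wh-island (introduced by "whether"), which blocks movement.
In A, the extraction path crosses only that-complement boundaries, which are transparent.
So A is grammatical.

A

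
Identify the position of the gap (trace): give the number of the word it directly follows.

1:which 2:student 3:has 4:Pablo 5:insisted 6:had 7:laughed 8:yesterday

The displaced element is "which student" (word 2).
It is linked across 1 clause boundary (Ø).
It functions as the subject of "laughed", so the gap sits immediately after word 5 ("insisted").
Base order: Pablo has insisted that which student had laughed yesterday.

5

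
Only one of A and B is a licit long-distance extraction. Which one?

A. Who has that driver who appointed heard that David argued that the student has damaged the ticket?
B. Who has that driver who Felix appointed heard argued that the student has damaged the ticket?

In A, the wh-phrase is extracted from inside a complex-NP island (relative clause) (introduced by "who"), which blocks movement.
In B, the extraction path crosses only that-complement boundaries, which are transparent.
So B is grammatical.

B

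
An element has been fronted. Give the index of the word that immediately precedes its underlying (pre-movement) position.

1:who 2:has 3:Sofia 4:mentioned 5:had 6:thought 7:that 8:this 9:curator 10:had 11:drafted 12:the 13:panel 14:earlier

The displaced element is "who" (word 1).
It is linked across 1 clause boundary (Ø).
It functions as the subject of "thought", so the gap sits immediately after word 4 ("mentioned").
Base order: Sofia has mentioned that who had thought that this curator had drafted the panel earlier.

4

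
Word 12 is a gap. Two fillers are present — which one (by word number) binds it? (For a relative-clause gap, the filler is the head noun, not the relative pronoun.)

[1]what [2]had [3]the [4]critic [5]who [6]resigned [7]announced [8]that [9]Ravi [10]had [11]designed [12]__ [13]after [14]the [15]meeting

The marked gap is the direct object of "designed".
Its filler is the fronted wh-phrase "what", at word 1.
(The other dependency links word 4 to a gap after word 5.)

1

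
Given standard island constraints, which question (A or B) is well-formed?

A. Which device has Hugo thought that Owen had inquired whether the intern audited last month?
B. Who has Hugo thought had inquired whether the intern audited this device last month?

B

In A, the wh-phrase is extracted from inside a wh-island (introduced by "whether"), which blocks movement.
In B, the extraction path crosses only that-complement boundaries, which are transparent.
So B is grammatical.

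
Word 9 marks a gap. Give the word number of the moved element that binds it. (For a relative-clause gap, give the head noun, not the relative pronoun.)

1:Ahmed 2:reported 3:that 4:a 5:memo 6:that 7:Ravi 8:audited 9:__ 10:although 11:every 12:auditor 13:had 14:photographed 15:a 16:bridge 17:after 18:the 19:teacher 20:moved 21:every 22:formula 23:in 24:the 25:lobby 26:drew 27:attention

The gap at 9 is the object of "audited", inside a relative clause.
The relative pronoun is "that" (word 6); it is bound by the head noun immediately before it.
Its filler is the head noun "memo", at word 5.

5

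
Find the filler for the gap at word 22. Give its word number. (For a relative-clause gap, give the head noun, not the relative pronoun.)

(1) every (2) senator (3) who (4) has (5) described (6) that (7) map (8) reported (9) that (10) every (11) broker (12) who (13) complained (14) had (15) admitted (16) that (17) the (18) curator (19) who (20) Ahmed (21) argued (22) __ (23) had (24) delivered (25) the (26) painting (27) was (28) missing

The gap at 22 is the subject of "delivered", inside a relative clause.
The relative pronoun is "who" (word 19); it is bound by the head noun immediately before it.
Its filler is the head noun "curator", at word 18.

18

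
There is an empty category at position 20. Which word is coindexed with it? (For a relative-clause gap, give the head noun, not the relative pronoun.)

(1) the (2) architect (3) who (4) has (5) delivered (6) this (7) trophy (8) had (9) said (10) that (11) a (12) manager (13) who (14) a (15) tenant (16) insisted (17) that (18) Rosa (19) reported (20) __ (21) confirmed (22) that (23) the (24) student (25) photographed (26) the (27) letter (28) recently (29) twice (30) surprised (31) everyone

The gap at 20 is the subject of "confirmed", inside a relative clause.
The relative pronoun is "who" (word 13); it is bound by the head noun immediately before it.
Its filler is the head noun "manager", at word 12.

12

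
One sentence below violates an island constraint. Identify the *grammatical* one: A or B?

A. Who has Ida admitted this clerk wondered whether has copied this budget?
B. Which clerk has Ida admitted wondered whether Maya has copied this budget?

B

In A, the wh-phrase is extracted from inside a wh-island (introduced by "whether"), which blocks movement.
In B, the extraction path crosses only that-complement boundaries, which are transparent.
So B is grammatical.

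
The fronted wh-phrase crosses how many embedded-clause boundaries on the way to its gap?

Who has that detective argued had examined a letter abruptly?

1

"who" is extracted from the subject of "examined".
Boundaries crossed, outermost first: [Ø] — 1 in total.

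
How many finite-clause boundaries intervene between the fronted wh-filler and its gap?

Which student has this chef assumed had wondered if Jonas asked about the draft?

1

"which student" is extracted from the subject of "wondered".
Boundaries crossed, outermost first: [Ø] — 1 in total.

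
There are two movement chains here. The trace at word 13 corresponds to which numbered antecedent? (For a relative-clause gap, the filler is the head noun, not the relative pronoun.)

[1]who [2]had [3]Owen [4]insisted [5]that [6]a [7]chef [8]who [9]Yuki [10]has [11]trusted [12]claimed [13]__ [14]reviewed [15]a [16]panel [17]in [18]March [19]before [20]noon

1

The marked gap is the subject of "reviewed".
Its filler is the fronted wh-phrase "who", at word 1.
(The other dependency links word 7 to a gap after word 11.)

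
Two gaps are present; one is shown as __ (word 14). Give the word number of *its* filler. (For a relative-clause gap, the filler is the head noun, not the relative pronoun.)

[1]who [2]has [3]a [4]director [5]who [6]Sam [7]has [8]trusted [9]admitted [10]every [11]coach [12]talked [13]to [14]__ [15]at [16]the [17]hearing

The marked gap is the object of the preposition "to" of "talked".
Its filler is the fronted wh-phrase "who", at word 1.
(The other dependency links word 4 to a gap after word 8.)

1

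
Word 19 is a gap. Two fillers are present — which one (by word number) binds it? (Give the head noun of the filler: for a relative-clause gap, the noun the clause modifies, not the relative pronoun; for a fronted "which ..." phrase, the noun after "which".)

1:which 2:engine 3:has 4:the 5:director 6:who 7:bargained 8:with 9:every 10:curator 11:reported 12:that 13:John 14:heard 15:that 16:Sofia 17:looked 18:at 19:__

The marked gap is the object of the preposition "at" of "looked".
Its filler is the fronted wh-phrase "which engine", at word 2.
(The other dependency links word 5 to a gap after word 6.)

2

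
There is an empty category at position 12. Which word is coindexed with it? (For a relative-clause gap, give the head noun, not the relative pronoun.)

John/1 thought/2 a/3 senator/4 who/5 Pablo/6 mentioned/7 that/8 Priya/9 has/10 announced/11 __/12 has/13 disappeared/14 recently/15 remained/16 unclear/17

4

The gap at 12 is the subject of "disappeared", inside a relative clause.
The relative pronoun is "who" (word 5); it is bound by the head noun immediately before it.
Its filler is the head noun "senator", at word 4.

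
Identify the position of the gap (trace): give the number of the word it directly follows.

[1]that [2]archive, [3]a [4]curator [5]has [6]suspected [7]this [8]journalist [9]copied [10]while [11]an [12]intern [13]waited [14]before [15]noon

9

The displaced element is "that archive" (word 2).
It is linked across 1 clause boundary (Ø).
It functions as the direct object of "copied", so the gap sits immediately after word 9 ("copied").
Base order: A curator has suspected this journalist copied that archive while an intern waited before noon.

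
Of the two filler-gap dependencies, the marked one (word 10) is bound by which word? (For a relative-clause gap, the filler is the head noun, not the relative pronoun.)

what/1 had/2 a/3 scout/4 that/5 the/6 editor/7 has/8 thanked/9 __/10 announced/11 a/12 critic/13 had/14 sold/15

4

The marked gap is inside the relative clause, the direct object of "thanked".
Its filler is the head noun "scout" (via "that"), at word 4.
(The other dependency links word 1 to a gap after word 15.)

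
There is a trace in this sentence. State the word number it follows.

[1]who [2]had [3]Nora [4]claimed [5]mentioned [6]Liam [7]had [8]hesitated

4

The displaced element is "who" (word 1).
It is linked across 1 clause boundary (Ø).
It functions as the subject of "mentioned", so the gap sits immediately after word 4 ("claimed").
Base order: Nora had claimed that who mentioned Liam had hesitated.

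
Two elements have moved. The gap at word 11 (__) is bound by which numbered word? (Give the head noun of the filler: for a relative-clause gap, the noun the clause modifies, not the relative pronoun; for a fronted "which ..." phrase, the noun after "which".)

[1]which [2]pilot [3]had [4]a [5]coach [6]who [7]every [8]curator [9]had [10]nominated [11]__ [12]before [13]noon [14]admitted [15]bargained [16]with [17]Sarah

The marked gap is inside the relative clause, the direct object of "nominated".
Its filler is the head noun "coach" (via "who"), at word 5.
(The other dependency links word 2 to a gap after word 14.)

5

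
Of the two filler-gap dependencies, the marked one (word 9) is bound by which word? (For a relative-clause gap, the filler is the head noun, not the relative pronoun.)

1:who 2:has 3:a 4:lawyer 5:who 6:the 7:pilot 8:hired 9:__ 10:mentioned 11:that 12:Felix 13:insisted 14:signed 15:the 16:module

The marked gap is inside the relative clause, the direct object of "hired".
Its filler is the head noun "lawyer" (via "who"), at word 4.
(The other dependency links word 1 to a gap after word 13.)

4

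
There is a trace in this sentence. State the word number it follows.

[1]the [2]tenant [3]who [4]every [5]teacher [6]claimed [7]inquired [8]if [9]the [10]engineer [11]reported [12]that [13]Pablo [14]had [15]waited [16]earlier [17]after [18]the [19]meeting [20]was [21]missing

The displaced element is "the tenant" (word 2).
It is linked across 1 clause boundary (Ø).
It functions as the subject of "inquired", so the gap sits immediately after word 6 ("claimed").
Base order: Every teacher claimed that the tenant inquired if the engineer reported that Pablo had waited earlier after the meeting.

6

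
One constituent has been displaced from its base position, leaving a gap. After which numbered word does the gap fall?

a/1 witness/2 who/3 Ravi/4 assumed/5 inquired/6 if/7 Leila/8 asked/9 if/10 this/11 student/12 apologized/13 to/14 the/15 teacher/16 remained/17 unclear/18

5

The displaced element is "a witness" (word 2).
It is linked across 1 clause boundary (Ø).
It functions as the subject of "inquired", so the gap sits immediately after word 5 ("assumed").
Base order: Ravi assumed that a witness inquired if Leila asked if this student apologized to the teacher.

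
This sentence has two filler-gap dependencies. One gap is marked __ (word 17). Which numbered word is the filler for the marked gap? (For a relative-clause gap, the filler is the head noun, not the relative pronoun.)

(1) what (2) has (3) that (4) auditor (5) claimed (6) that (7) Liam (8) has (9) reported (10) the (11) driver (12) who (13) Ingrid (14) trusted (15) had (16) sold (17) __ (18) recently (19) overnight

The marked gap is the direct object of "sold".
Its filler is the fronted wh-phrase "what", at word 1.
(The other dependency links word 11 to a gap after word 14.)

1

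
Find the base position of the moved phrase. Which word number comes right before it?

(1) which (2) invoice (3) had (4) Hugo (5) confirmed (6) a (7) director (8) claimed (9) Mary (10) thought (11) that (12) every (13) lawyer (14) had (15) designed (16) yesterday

15

The displaced element is "which invoice" (word 2).
It is linked across 3 clause boundaries (Ø → Ø → that).
It functions as the direct object of "designed", so the gap sits immediately after word 15 ("designed").
Base order: Hugo had confirmed a director claimed Mary thought that every lawyer had designed which invoice yesterday.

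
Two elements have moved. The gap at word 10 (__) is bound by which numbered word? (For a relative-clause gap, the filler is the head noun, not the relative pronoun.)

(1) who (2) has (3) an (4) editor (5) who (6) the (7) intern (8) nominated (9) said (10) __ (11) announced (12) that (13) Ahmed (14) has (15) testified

1

The marked gap is the subject of "announced".
Its filler is the fronted wh-phrase "who", at word 1.
(The other dependency links word 4 to a gap after word 8.)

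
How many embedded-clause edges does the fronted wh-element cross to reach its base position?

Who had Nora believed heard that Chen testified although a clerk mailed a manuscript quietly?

"who" is extracted from the subject of "heard".
Boundaries crossed, outermost first: [Ø] — 1 in total.

1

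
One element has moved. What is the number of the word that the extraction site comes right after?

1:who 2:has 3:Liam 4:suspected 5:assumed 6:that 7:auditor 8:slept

The displaced element is "who" (word 1).
It is linked across 1 clause boundary (Ø).
It functions as the subject of "assumed", so the gap sits immediately after word 4 ("suspected").
Base order: Liam has suspected who assumed that auditor slept.

4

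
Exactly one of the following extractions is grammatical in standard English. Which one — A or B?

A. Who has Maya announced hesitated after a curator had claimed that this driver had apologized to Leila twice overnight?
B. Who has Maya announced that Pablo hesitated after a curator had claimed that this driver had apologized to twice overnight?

In B, the wh-phrase is extracted from inside an adjunct island (introduced by "after"), which blocks movement.
In A, the extraction path crosses only that-complement boundaries, which are transparent.
So A is grammatical.

A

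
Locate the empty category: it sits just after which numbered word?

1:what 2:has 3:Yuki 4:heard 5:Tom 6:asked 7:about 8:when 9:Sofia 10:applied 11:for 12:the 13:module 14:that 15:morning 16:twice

The displaced element is "what" (word 1).
It is linked across 1 clause boundary (Ø).
It functions as the object of the preposition "about" of "asked", so the gap sits immediately after word 7 ("about").
Base order: Yuki has heard Tom asked about what when Sofia applied for the module that morning twice.

7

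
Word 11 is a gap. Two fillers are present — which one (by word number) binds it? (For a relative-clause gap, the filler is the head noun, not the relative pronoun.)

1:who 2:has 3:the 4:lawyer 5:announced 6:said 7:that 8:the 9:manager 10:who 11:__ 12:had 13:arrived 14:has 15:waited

The marked gap is inside the relative clause, the subject of "arrived".
Its filler is the head noun "manager" (via "who"), at word 9.
(The other dependency links word 1 to a gap after word 5.)

9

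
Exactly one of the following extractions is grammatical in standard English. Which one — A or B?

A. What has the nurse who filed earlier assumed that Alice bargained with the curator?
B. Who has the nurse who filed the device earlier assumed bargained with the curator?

B

In A, the wh-phrase is extracted from inside a complex-NP island (relative clause) (introduced by "who"), which blocks movement.
In B, the extraction path crosses only that-complement boundaries, which are transparent.
So B is grammatical.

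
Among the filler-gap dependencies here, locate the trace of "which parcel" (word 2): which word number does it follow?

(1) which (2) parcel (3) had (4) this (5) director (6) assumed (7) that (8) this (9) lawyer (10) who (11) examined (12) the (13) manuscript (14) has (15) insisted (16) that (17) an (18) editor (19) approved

19

The displaced element is "which parcel" (word 2).
It is linked across 2 clause boundaries (that → that).
It functions as the direct object of "approved", so the gap sits immediately after word 19 ("approved").
Base order: This director had assumed that this lawyer who examined the manuscript has insisted that an editor approved which parcel.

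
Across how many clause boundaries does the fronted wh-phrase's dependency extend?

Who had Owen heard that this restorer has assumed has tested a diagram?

2

"who" is extracted from the subject of "tested".
Boundaries crossed, outermost first: [that], [Ø] — 2 in total.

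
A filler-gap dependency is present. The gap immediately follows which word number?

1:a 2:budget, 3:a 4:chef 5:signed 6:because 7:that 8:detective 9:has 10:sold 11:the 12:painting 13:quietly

5

The displaced element is "a budget" (word 2).
It functions as the direct object of "signed", so the gap sits immediately after word 5 ("signed").
Base order: A chef signed a budget because that detective has sold the painting quietly.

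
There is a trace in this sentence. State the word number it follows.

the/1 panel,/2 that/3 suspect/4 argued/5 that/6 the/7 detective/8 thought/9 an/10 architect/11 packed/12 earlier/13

12

The displaced element is "the panel" (word 2).
It is linked across 2 clause boundaries (that → Ø).
It functions as the direct object of "packed", so the gap sits immediately after word 12 ("packed").
Base order: That suspect argued that the detective thought an architect packed the panel earlier.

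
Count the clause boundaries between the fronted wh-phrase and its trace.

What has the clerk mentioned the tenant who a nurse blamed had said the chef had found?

2

"what" is extracted from the object of "found".
Boundaries crossed, outermost first: [Ø], [Ø] — 2 in total.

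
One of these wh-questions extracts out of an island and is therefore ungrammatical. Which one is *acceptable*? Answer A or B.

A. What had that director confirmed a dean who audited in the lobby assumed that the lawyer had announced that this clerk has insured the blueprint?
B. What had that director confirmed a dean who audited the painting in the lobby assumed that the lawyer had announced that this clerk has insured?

In A, the wh-phrase is extracted from inside a complex-NP island (relative clause) (introduced by "who"), which blocks movement.
In B, the extraction path crosses only that-complement boundaries, which are transparent.
So B is grammatical.

B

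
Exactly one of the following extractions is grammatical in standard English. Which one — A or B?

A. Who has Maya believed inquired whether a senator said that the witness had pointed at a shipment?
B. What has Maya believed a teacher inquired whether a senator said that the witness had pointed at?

In B, the wh-phrase is extracted from inside a wh-island (introduced by "whether"), which blocks movement.
In A, the extraction path crosses only that-complement boundaries, which are transparent.
So A is grammatical.

A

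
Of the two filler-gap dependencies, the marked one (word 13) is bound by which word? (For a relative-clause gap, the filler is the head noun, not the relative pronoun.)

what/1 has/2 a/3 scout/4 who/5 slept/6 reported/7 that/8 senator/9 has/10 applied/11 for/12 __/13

The marked gap is the object of the preposition "for" of "applied".
Its filler is the fronted wh-phrase "what", at word 1.
(The other dependency links word 4 to a gap after word 5.)

1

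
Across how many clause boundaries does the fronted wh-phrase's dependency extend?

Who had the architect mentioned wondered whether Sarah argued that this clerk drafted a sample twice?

1

"who" is extracted from the subject of "wondered".
Boundaries crossed, outermost first: [Ø] — 1 in total.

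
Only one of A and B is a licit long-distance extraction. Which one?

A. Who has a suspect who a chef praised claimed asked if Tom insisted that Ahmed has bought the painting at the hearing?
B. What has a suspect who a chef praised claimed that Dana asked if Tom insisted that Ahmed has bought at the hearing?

A

In B, the wh-phrase is extracted from inside a wh-island (introduced by "if"), which blocks movement.
In A, the extraction path crosses only that-complement boundaries, which are transparent.
So A is grammatical.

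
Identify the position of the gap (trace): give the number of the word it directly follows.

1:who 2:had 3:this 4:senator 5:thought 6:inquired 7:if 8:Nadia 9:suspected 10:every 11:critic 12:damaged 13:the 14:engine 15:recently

5

The displaced element is "who" (word 1).
It is linked across 1 clause boundary (Ø).
It functions as the subject of "inquired", so the gap sits immediately after word 5 ("thought").
Base order: This senator had thought that who inquired if Nadia suspected every critic damaged the engine recently.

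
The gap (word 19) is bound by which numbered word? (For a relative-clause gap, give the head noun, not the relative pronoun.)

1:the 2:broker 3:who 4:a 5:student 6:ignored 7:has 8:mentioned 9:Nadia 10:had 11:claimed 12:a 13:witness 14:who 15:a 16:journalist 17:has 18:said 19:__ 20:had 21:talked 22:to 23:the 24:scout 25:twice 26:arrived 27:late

The gap at 19 is the subject of "talked", inside a relative clause.
The relative pronoun is "who" (word 14); it is bound by the head noun immediately before it.
Its filler is the head noun "witness", at word 13.

13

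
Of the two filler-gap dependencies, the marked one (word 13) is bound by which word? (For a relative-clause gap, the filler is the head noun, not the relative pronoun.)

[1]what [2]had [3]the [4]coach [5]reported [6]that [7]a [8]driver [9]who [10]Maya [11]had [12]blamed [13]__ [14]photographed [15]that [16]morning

8

The marked gap is inside the relative clause, the direct object of "blamed".
Its filler is the head noun "driver" (via "who"), at word 8.
(The other dependency links word 1 to a gap after word 14.)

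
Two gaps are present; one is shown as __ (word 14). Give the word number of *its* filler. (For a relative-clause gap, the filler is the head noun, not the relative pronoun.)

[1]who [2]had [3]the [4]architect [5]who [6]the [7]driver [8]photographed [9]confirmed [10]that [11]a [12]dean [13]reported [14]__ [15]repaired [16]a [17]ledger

1

The marked gap is the subject of "repaired".
Its filler is the fronted wh-phrase "who", at word 1.
(The other dependency links word 4 to a gap after word 8.)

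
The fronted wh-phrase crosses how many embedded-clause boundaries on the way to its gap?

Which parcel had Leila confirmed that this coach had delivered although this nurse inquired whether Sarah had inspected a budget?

"which parcel" is extracted from the object of "delivered".
Boundaries crossed, outermost first: [that] — 1 in total.

1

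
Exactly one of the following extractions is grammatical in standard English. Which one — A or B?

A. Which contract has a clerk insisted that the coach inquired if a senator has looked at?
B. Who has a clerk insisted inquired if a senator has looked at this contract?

In A, the wh-phrase is extracted from inside a wh-island (introduced by "if"), which blocks movement.
In B, the extraction path crosses only that-complement boundaries, which are transparent.
So B is grammatical.

B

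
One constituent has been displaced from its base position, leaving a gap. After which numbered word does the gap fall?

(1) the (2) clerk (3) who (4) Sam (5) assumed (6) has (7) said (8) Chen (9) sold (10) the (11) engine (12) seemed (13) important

The displaced element is "the clerk" (word 2).
It is linked across 1 clause boundary (Ø).
It functions as the subject of "said", so the gap sits immediately after word 5 ("assumed").
Base order: Sam assumed the clerk has said Chen sold the engine.

5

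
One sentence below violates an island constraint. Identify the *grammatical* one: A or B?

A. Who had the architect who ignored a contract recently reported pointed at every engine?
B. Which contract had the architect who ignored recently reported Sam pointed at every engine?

In B, the wh-phrase is extracted from inside a complex-NP island (relative clause) (introduced by "who"), which blocks movement.
In A, the extraction path crosses only that-complement boundaries, which are transparent.
So A is grammatical.

A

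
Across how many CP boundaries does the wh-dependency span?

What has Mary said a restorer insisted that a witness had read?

"what" is extracted from the object of "read".
Boundaries crossed, outermost first: [Ø], [that] — 2 in total.

2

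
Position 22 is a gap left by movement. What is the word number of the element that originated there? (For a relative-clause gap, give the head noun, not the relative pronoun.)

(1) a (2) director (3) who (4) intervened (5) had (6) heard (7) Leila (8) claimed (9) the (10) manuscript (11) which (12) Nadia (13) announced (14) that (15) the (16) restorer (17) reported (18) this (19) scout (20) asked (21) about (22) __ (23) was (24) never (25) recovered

10

The gap at 22 is the prepositional object of "asked", inside a relative clause.
The relative pronoun is "which" (word 11); it is bound by the head noun immediately before it.
Its filler is the head noun "manuscript", at word 10.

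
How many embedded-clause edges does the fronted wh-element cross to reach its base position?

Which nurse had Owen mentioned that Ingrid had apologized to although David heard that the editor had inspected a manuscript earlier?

1

"which nurse" is extracted from the PP object of "apologized".
Boundaries crossed, outermost first: [that] — 1 in total.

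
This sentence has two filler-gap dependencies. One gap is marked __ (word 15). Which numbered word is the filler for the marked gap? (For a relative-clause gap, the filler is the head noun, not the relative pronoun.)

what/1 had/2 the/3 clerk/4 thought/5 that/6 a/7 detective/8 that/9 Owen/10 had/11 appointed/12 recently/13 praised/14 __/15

The marked gap is the direct object of "praised".
Its filler is the fronted wh-phrase "what", at word 1.
(The other dependency links word 8 to a gap after word 12.)

1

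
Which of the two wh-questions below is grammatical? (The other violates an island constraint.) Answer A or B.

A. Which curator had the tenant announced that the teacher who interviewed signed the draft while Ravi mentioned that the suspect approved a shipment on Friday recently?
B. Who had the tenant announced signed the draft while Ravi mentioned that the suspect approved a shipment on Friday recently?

In A, the wh-phrase is extracted from inside a complex-NP island (relative clause) (introduced by "who"), which blocks movement.
In B, the extraction path crosses only that-complement boundaries, which are transparent.
So B is grammatical.

B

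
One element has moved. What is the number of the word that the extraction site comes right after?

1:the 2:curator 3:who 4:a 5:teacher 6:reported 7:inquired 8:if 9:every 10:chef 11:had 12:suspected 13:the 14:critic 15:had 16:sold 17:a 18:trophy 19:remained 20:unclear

The displaced element is "the curator" (word 2).
It is linked across 1 clause boundary (Ø).
It functions as the subject of "inquired", so the gap sits immediately after word 6 ("reported").
Base order: A teacher reported that the curator inquired if every chef had suspected the critic had sold a trophy.

6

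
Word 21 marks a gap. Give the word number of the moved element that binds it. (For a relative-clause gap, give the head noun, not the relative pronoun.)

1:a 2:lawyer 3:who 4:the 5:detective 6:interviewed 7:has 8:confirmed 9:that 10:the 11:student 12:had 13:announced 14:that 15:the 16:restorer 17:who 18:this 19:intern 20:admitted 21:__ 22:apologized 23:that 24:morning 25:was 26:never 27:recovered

The gap at 21 is the subject of "apologized", inside a relative clause.
The relative pronoun is "who" (word 17); it is bound by the head noun immediately before it.
Its filler is the head noun "restorer", at word 16.

16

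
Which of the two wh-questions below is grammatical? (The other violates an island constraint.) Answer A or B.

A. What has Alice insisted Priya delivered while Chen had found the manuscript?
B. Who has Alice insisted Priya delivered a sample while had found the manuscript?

A

In B, the wh-phrase is extracted from inside an adjunct island (introduced by "while"), which blocks movement.
In A, the extraction path crosses only that-complement boundaries, which are transparent.
So A is grammatical.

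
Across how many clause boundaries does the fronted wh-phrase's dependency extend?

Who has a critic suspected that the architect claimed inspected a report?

"who" is extracted from the subject of "inspected".
Boundaries crossed, outermost first: [that], [Ø] — 2 in total.

2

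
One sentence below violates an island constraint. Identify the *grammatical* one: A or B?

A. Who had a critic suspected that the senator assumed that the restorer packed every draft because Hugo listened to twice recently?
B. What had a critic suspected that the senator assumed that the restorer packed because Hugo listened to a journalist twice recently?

B

In A, the wh-phrase is extracted from inside an adjunct island (introduced by "because"), which blocks movement.
In B, the extraction path crosses only that-complement boundaries, which are transparent.
So B is grammatical.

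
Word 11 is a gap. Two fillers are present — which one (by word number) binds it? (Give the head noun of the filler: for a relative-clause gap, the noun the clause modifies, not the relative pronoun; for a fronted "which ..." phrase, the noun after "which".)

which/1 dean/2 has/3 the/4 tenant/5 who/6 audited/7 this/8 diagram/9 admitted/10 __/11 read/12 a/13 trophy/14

The marked gap is the subject of "read".
Its filler is the fronted wh-phrase "which dean", at word 2.
(The other dependency links word 5 to a gap after word 6.)

2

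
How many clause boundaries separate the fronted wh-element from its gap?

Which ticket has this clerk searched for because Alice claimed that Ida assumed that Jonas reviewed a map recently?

0

"which ticket" originates inside the matrix clause — no clause boundary is crossed.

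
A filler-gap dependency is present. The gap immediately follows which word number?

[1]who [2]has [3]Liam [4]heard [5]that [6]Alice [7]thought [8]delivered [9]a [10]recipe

The displaced element is "who" (word 1).
It is linked across 2 clause boundaries (that → Ø).
It functions as the subject of "delivered", so the gap sits immediately after word 7 ("thought").
Base order: Liam has heard that Alice thought who delivered a recipe.

7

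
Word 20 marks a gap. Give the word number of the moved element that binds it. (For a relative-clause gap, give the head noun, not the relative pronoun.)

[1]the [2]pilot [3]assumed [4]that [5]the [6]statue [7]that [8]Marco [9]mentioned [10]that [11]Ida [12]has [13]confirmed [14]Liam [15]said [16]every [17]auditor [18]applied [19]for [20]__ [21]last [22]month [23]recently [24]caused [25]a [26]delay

6

The gap at 20 is the prepositional object of "applied", inside a relative clause.
The relative pronoun is "that" (word 7); it is bound by the head noun immediately before it.
Its filler is the head noun "statue", at word 6.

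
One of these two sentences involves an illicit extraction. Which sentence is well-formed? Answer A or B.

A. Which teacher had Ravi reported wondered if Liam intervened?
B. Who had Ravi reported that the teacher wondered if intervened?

A

In B, the wh-phrase is extracted from inside a wh-island (introduced by "if"), which blocks movement.
In A, the extraction path crosses only that-complement boundaries, which are transparent.
So A is grammatical.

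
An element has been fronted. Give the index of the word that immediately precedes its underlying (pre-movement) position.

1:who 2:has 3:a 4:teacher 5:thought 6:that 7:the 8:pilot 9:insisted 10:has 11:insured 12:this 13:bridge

The displaced element is "who" (word 1).
It is linked across 2 clause boundaries (that → Ø).
It functions as the subject of "insured", so the gap sits immediately after word 9 ("insisted").
Base order: A teacher has thought that the pilot insisted who has insured this bridge.

9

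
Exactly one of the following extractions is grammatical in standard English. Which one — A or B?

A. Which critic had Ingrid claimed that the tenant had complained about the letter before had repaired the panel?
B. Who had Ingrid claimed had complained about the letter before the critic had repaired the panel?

In A, the wh-phrase is extracted from inside an adjunct island (introduced by "before"), which blocks movement.
In B, the extraction path crosses only that-complement boundaries, which are transparent.
So B is grammatical.

B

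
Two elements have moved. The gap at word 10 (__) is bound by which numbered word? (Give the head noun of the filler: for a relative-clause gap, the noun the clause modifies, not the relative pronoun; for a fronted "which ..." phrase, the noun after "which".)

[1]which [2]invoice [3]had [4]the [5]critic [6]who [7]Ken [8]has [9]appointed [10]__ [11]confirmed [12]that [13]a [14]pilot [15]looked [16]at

5

The marked gap is inside the relative clause, the direct object of "appointed".
Its filler is the head noun "critic" (via "who"), at word 5.
(The other dependency links word 2 to a gap after word 16.)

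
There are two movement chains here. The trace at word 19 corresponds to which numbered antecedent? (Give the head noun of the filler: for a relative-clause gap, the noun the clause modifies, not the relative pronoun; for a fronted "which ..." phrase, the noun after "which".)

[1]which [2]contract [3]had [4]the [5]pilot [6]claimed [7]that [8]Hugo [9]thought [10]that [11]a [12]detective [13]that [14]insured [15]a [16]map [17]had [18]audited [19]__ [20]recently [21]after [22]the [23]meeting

2

The marked gap is the direct object of "audited".
Its filler is the fronted wh-phrase "which contract", at word 2.
(The other dependency links word 12 to a gap after word 13.)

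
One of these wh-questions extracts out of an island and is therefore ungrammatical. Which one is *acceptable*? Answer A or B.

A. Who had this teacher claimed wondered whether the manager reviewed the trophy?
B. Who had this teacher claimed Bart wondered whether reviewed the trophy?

In B, the wh-phrase is extracted from inside a wh-island (introduced by "whether"), which blocks movement.
In A, the extraction path crosses only that-complement boundaries, which are transparent.
So A is grammatical.

A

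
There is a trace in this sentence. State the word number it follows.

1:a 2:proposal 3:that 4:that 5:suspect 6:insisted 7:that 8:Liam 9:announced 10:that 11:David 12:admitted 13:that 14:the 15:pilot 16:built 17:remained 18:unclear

16

The displaced element is "a proposal" (word 2).
It is linked across 3 clause boundaries (that → that → that).
It functions as the direct object of "built", so the gap sits immediately after word 16 ("built").
Base order: That suspect insisted that Liam announced that David admitted that the pilot built a proposal.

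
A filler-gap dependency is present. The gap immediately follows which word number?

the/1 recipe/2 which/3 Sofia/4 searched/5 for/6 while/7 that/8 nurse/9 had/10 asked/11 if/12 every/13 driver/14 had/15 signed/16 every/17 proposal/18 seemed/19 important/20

6

The displaced element is "the recipe" (word 2).
It functions as the object of the preposition "for" of "searched", so the gap sits immediately after word 6 ("for").
Base order: Sofia searched for the recipe while that nurse had asked if every driver had signed every proposal.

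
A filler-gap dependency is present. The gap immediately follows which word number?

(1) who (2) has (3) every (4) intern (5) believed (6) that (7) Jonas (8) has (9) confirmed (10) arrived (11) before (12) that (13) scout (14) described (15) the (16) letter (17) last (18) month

9

The displaced element is "who" (word 1).
It is linked across 2 clause boundaries (that → Ø).
It functions as the subject of "arrived", so the gap sits immediately after word 9 ("confirmed").
Base order: Every intern has believed that Jonas has confirmed that who arrived before that scout described the letter last month.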